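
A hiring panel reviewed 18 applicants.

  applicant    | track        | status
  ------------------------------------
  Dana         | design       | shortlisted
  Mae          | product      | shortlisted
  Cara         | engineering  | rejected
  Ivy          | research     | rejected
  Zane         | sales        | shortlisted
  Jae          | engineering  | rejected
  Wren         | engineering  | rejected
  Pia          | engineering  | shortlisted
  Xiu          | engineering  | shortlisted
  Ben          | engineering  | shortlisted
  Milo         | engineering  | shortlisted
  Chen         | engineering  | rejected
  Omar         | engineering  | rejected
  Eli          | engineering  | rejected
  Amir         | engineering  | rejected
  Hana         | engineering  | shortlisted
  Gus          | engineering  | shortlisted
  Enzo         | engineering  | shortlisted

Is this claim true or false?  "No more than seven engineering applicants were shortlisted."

'No more than seven engineering applicants were shortlisted' holds iff |A ∩ B| ≤ 7.
A (the restrictor) = {Cara, Jae, Wren, Pia, Xiu, Ben, Milo, Chen, Omar, Eli, Amir, Hana, Gus, Enzo}, |A| = 14.
A ∩ B = {Pia, Xiu, Ben, Milo, Hana, Gus, Enzo}, so |A ∩ B| = 7.
|A ∩ B| = 7, so the statement is true.

True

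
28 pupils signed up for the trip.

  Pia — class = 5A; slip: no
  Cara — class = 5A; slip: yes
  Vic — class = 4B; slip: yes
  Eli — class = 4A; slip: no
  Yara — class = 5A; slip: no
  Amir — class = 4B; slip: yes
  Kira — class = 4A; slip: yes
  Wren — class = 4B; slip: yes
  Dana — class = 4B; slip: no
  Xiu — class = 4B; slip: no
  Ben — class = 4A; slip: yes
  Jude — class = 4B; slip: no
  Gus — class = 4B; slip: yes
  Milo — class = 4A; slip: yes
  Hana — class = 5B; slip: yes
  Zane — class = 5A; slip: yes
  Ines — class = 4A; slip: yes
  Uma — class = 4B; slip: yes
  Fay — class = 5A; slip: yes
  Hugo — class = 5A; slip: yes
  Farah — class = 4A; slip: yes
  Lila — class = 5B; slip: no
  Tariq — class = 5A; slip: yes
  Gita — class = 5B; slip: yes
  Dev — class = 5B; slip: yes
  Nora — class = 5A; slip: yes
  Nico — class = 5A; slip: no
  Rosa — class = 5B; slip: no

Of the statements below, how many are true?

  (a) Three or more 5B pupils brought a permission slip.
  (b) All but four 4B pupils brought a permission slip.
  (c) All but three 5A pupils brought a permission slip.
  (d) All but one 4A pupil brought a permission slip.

(a) 5B: |A| = 5, |A ∩ B| = 3; needs |A ∩ B| ≥ 3 — true.
(b) 4B: |A| = 8, |A ∩ B| = 5; needs |A ∖ B| = 4 — false.
(c) 5A: |A| = 9, |A ∩ B| = 6; needs |A ∖ B| = 3 — true.
(d) 4A: |A| = 6, |A ∩ B| = 5; needs |A ∖ B| = 1 — true.

3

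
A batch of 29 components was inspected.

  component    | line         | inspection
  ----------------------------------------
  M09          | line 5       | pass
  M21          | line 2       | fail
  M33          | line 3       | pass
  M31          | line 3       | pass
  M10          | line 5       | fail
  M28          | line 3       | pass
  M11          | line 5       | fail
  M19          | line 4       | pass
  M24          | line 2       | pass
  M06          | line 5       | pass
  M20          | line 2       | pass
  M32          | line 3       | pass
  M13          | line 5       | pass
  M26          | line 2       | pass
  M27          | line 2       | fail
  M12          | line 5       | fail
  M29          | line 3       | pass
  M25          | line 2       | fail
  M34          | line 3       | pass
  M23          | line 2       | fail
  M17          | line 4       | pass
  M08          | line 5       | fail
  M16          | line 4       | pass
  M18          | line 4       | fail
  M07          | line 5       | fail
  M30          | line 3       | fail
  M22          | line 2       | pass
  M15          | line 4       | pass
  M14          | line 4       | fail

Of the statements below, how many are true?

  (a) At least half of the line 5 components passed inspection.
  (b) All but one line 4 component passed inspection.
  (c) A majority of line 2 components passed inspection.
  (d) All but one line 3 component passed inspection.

(a) line 5: |A| = 8, |A ∩ B| = 3; needs |A ∩ B| ≥ |A ∖ B| — false.
(b) line 4: |A| = 6, |A ∩ B| = 4; needs |A ∖ B| = 1 — false.
(c) line 2: |A| = 8, |A ∩ B| = 4; needs |A ∩ B| > |A ∖ B| — false.
(d) line 3: |A| = 7, |A ∩ B| = 6; needs |A ∖ B| = 1 — true.

1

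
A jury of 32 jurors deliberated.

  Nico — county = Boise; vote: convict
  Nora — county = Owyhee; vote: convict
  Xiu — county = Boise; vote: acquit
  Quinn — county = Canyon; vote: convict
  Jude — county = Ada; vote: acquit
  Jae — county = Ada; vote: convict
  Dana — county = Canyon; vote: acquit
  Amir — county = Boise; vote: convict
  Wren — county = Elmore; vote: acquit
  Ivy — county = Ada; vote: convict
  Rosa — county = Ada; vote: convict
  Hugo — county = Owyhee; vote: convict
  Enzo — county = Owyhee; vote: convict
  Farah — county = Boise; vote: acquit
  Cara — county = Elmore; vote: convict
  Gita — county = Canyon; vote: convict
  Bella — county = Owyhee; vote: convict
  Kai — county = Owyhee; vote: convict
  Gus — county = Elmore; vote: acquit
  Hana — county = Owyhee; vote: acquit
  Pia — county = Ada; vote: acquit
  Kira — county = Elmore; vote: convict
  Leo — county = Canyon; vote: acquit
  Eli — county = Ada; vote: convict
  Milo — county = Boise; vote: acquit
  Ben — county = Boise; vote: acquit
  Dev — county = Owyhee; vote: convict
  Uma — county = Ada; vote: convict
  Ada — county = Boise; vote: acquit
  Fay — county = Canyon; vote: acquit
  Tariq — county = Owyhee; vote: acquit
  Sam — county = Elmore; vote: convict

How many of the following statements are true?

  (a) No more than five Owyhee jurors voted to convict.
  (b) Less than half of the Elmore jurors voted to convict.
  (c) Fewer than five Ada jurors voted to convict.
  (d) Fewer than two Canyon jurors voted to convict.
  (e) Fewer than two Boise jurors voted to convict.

0

(a) Owyhee: |A| = 8, |A ∩ B| = 6; needs |A ∩ B| ≤ 5 — false.
(b) Elmore: |A| = 5, |A ∩ B| = 3; needs |A ∩ B| < |A ∖ B| — false.
(c) Ada: |A| = 7, |A ∩ B| = 5; needs |A ∩ B| < 5 — false.
(d) Canyon: |A| = 5, |A ∩ B| = 2; needs |A ∩ B| < 2 — false.
(e) Boise: |A| = 7, |A ∩ B| = 2; needs |A ∩ B| < 2 — false.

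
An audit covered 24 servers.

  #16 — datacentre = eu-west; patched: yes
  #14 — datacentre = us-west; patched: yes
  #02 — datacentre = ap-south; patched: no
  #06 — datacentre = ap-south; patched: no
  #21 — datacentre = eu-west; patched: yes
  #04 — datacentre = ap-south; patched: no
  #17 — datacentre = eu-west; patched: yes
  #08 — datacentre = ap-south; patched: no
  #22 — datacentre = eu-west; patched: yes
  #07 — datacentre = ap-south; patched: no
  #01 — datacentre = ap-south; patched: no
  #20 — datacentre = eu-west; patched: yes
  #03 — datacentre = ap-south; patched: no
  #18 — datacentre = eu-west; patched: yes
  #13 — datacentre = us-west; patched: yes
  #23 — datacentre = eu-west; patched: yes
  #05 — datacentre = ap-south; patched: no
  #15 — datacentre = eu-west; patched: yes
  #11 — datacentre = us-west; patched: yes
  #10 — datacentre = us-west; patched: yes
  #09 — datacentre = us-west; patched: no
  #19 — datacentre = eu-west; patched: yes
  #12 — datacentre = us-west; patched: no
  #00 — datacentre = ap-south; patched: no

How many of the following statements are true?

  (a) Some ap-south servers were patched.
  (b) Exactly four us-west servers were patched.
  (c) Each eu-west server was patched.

2

(a) ap-south: |A| = 9, |A ∩ B| = 0; needs A ∩ B ≠ ∅ (|A ∩ B| ≥ 1) — false.
(b) us-west: |A| = 6, |A ∩ B| = 4; needs |A ∩ B| = 4 — true.
(c) eu-west: |A| = 9, |A ∩ B| = 9; needs A ⊆ B, i.e. every element of A is in B (|A ∖ B| = 0) — true.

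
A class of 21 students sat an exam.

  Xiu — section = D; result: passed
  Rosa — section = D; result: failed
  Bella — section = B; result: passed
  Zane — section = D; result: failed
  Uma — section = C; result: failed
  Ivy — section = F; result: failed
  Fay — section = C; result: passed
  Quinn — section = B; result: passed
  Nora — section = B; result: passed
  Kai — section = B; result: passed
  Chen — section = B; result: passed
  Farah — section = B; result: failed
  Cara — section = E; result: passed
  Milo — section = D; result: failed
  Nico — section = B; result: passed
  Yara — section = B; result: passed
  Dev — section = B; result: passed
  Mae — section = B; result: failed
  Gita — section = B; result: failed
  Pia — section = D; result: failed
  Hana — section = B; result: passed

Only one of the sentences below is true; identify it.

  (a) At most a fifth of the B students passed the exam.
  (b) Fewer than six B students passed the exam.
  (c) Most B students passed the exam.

(c)

|A| = 12, |A ∩ B| = 9, |A ∖ B| = 3.
(a) requires |A ∩ B| / |A| ≤ 1/5: false.
(b) requires |A ∩ B| < 6: false.
(c) requires |A ∩ B| > |A ∖ B|: true.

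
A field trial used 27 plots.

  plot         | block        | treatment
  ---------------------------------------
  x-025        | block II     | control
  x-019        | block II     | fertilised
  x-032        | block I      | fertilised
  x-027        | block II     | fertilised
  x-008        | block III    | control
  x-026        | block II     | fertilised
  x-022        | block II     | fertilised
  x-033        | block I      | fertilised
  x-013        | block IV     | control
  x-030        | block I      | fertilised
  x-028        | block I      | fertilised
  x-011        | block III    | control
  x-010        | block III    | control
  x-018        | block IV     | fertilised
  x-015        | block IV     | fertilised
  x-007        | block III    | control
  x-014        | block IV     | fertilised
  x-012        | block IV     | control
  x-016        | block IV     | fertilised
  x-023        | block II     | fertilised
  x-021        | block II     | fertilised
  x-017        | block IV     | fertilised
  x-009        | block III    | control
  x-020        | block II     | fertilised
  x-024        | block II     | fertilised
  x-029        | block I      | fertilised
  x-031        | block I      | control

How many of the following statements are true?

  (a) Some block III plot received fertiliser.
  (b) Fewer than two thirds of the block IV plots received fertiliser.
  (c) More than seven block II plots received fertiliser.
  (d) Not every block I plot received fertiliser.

2

(a) block III: |A| = 5, |A ∩ B| = 0; needs A ∩ B ≠ ∅ (|A ∩ B| ≥ 1) — false.
(b) block IV: |A| = 7, |A ∩ B| = 5; needs |A ∩ B| / |A| < 2/3 — false.
(c) block II: |A| = 9, |A ∩ B| = 8; needs |A ∩ B| > 7 — true.
(d) block I: |A| = 6, |A ∩ B| = 5; needs A ⊄ B (|A ∖ B| ≥ 1) — true.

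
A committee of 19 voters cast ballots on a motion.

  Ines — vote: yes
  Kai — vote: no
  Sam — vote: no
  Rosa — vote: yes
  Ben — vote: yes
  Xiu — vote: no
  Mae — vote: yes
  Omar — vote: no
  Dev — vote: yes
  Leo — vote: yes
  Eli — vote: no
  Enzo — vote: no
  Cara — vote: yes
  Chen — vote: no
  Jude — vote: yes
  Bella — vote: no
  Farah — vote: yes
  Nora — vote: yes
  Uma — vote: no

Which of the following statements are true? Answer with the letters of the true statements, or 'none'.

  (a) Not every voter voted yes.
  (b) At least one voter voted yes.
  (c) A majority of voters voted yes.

|A| = 19, |A ∩ B| = 10, |A ∖ B| = 9.
(a) A ⊄ B (|A ∖ B| ≥ 1): holds.
(b) A ∩ B ≠ ∅ (|A ∩ B| ≥ 1): holds.
(c) |A ∩ B| > |A ∖ B|: holds.

(a), (b), (c)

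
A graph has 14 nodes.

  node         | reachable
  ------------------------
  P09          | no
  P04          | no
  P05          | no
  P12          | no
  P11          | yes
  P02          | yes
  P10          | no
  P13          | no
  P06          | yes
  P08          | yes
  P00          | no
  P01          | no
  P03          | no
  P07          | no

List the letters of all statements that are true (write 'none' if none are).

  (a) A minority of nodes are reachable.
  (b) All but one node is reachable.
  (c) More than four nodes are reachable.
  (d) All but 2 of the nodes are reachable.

(a)

|A| = 14, |A ∩ B| = 4, |A ∖ B| = 10.
(a) |A ∩ B| < |A ∖ B|: holds.
(b) |A ∖ B| = 1: fails.
(c) |A ∩ B| > 4: fails.
(d) |A ∖ B| = 2: fails.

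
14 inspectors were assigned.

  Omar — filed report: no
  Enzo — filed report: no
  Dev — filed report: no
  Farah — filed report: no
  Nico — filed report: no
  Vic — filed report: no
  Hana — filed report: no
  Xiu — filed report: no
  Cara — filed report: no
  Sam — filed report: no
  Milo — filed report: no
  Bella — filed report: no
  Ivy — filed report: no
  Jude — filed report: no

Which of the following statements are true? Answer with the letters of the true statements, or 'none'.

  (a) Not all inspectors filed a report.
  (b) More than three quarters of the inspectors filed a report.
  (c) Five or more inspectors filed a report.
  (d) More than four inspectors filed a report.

(a)

|A| = 14, |A ∩ B| = 0, |A ∖ B| = 14.
(a) A ⊄ B (|A ∖ B| ≥ 1): holds.
(b) |A ∩ B| / |A| > 3/4: fails.
(c) |A ∩ B| ≥ 5: fails.
(d) |A ∩ B| > 4: fails.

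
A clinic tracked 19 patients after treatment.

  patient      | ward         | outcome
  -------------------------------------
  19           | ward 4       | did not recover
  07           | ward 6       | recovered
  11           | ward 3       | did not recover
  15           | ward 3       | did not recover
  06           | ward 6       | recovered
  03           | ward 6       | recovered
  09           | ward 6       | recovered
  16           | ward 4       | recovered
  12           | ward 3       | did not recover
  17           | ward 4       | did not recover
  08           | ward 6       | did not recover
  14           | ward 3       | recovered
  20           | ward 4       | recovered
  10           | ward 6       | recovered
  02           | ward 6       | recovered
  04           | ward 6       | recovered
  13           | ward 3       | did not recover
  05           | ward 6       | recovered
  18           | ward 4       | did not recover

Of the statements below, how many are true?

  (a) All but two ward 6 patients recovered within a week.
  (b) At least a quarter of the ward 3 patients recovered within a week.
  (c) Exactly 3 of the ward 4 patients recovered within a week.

(a) ward 6: |A| = 9, |A ∩ B| = 8; needs |A ∖ B| = 2 — false.
(b) ward 3: |A| = 5, |A ∩ B| = 1; needs |A ∩ B| / |A| ≥ 1/4 — false.
(c) ward 4: |A| = 5, |A ∩ B| = 2; needs |A ∩ B| = 3 — false.

0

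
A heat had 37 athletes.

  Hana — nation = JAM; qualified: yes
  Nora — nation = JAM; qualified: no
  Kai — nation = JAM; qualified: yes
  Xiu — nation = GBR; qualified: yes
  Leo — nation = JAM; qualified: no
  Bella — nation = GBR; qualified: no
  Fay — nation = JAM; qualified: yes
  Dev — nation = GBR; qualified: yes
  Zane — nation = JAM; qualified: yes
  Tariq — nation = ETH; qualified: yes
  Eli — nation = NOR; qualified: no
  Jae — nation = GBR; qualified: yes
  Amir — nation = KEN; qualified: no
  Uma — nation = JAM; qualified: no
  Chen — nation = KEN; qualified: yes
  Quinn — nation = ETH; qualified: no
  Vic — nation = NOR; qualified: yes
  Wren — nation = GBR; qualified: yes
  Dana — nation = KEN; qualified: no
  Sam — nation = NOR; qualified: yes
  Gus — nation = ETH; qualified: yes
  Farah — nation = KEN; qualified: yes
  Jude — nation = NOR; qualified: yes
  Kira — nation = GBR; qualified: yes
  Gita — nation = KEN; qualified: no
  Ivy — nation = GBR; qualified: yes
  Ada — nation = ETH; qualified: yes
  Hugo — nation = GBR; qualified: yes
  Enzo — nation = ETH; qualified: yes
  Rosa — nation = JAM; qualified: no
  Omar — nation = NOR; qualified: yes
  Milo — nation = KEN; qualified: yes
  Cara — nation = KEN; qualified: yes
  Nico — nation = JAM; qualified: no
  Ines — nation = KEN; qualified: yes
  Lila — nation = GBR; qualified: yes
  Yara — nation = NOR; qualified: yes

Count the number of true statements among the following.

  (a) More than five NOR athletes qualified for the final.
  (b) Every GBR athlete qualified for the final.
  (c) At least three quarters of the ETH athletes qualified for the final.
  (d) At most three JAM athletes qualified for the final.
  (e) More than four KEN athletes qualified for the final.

2

(a) NOR: |A| = 6, |A ∩ B| = 5; needs |A ∩ B| > 5 — false.
(b) GBR: |A| = 9, |A ∩ B| = 8; needs A ⊆ B, i.e. every element of A is in B (|A ∖ B| = 0) — false.
(c) ETH: |A| = 5, |A ∩ B| = 4; needs |A ∩ B| / |A| ≥ 3/4 — true.
(d) JAM: |A| = 9, |A ∩ B| = 4; needs |A ∩ B| ≤ 3 — false.
(e) KEN: |A| = 8, |A ∩ B| = 5; needs |A ∩ B| > 4 — true.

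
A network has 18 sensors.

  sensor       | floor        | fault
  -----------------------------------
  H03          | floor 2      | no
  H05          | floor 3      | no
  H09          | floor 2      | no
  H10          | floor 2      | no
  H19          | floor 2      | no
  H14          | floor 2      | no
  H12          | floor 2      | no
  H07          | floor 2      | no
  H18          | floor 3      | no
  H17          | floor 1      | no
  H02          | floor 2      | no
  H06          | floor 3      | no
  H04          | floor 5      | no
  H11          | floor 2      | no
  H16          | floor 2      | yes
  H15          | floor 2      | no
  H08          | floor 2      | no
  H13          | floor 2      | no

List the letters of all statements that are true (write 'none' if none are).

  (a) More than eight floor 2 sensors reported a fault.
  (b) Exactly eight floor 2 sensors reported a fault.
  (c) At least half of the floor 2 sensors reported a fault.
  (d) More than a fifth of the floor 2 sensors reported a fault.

|A| = 13, |A ∩ B| = 1, |A ∖ B| = 12.
(a) |A ∩ B| > 8: fails.
(b) |A ∩ B| = 8: fails.
(c) |A ∩ B| ≥ |A ∖ B|: fails.
(d) |A ∩ B| / |A| > 1/5: fails.

none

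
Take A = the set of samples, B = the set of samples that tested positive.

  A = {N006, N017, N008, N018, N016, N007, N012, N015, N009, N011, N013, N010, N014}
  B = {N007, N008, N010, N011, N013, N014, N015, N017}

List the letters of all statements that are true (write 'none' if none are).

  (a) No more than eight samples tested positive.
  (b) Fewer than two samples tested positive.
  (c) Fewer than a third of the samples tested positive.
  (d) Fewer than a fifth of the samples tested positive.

|A| = 13, |A ∩ B| = 8, |A ∖ B| = 5.
(a) |A ∩ B| ≤ 8: holds.
(b) |A ∩ B| < 2: fails.
(c) |A ∩ B| / |A| < 1/3: fails.
(d) |A ∩ B| / |A| < 1/5: fails.

(a)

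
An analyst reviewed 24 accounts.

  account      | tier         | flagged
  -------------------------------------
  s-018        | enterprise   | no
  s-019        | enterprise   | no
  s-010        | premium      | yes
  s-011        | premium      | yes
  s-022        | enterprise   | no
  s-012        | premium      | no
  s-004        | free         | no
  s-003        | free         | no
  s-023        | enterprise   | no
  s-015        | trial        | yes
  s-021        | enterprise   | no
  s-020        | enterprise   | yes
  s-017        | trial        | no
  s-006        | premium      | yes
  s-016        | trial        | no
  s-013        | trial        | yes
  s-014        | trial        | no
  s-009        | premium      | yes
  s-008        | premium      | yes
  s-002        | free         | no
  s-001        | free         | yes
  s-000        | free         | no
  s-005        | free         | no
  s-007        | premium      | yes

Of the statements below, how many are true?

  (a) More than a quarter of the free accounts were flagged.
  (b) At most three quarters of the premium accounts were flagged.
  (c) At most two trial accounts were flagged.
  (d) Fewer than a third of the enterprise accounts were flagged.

(a) free: |A| = 6, |A ∩ B| = 1; needs |A ∩ B| / |A| > 1/4 — false.
(b) premium: |A| = 7, |A ∩ B| = 6; needs |A ∩ B| / |A| ≤ 3/4 — false.
(c) trial: |A| = 5, |A ∩ B| = 2; needs |A ∩ B| ≤ 2 — true.
(d) enterprise: |A| = 6, |A ∩ B| = 1; needs |A ∩ B| / |A| < 1/3 — true.

2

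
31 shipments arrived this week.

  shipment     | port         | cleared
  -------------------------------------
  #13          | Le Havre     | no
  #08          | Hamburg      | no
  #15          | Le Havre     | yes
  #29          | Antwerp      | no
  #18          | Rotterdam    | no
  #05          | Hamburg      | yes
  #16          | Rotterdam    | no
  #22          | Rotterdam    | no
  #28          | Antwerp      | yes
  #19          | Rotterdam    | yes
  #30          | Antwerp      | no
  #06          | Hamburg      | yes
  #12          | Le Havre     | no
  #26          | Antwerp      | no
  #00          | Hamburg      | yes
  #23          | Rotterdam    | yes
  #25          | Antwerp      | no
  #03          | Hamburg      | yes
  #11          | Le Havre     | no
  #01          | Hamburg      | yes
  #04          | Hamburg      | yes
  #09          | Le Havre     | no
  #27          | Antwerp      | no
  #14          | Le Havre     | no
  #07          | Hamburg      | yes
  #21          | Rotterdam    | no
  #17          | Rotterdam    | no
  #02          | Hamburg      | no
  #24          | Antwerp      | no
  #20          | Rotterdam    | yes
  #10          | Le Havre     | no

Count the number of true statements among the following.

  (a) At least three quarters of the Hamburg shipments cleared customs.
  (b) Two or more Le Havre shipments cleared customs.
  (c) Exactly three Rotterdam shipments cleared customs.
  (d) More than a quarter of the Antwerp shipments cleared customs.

2

(a) Hamburg: |A| = 9, |A ∩ B| = 7; needs |A ∩ B| / |A| ≥ 3/4 — true.
(b) Le Havre: |A| = 7, |A ∩ B| = 1; needs |A ∩ B| ≥ 2 — false.
(c) Rotterdam: |A| = 8, |A ∩ B| = 3; needs |A ∩ B| = 3 — true.
(d) Antwerp: |A| = 7, |A ∩ B| = 1; needs |A ∩ B| / |A| > 1/4 — false.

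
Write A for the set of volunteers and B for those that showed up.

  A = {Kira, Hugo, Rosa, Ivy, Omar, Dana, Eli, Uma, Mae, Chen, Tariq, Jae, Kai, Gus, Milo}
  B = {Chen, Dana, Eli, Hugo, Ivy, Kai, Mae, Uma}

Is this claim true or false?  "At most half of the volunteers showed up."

Truth condition: |A ∩ B| ≤ |A ∖ B|.
|A| = 15, |A ∩ B| = 8, |A ∖ B| = 7.
8 > 7, so the statement is false.

False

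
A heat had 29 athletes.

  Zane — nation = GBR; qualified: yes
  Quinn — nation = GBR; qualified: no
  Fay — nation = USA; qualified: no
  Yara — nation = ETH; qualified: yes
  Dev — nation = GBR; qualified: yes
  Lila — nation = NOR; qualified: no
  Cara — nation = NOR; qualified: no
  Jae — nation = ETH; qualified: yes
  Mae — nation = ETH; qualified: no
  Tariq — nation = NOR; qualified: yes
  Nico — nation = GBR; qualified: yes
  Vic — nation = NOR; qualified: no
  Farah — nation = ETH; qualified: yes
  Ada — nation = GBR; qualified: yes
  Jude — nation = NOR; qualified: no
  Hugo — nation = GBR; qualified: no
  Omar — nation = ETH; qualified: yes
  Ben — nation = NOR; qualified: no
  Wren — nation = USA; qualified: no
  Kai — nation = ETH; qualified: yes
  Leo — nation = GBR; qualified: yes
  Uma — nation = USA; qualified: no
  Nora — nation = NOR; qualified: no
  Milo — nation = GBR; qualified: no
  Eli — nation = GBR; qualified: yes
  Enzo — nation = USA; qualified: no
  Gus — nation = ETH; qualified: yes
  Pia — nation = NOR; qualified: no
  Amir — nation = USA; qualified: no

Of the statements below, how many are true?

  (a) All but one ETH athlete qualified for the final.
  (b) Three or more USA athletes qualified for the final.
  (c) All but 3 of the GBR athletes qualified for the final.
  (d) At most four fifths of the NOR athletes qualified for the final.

3

(a) ETH: |A| = 7, |A ∩ B| = 6; needs |A ∖ B| = 1 — true.
(b) USA: |A| = 5, |A ∩ B| = 0; needs |A ∩ B| ≥ 3 — false.
(c) GBR: |A| = 9, |A ∩ B| = 6; needs |A ∖ B| = 3 — true.
(d) NOR: |A| = 8, |A ∩ B| = 1; needs |A ∩ B| / |A| ≤ 4/5 — true.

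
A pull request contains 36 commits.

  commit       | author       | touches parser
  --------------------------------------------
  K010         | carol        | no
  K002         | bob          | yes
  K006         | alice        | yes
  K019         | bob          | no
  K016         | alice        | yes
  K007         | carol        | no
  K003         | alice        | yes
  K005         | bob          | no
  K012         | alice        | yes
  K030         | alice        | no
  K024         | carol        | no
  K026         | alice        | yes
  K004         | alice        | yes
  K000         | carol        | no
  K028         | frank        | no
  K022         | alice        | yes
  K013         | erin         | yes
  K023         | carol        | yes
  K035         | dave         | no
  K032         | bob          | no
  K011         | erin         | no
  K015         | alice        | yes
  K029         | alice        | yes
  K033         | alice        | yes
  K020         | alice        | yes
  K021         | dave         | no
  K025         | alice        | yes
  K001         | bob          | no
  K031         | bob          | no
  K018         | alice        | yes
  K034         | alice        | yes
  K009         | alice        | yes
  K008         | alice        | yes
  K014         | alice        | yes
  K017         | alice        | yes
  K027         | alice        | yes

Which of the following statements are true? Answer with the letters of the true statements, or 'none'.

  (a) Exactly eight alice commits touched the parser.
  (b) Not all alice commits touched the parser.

(b)

|A| = 20, |A ∩ B| = 19, |A ∖ B| = 1.
(a) |A ∩ B| = 8: fails.
(b) A ⊄ B (|A ∖ B| ≥ 1): holds.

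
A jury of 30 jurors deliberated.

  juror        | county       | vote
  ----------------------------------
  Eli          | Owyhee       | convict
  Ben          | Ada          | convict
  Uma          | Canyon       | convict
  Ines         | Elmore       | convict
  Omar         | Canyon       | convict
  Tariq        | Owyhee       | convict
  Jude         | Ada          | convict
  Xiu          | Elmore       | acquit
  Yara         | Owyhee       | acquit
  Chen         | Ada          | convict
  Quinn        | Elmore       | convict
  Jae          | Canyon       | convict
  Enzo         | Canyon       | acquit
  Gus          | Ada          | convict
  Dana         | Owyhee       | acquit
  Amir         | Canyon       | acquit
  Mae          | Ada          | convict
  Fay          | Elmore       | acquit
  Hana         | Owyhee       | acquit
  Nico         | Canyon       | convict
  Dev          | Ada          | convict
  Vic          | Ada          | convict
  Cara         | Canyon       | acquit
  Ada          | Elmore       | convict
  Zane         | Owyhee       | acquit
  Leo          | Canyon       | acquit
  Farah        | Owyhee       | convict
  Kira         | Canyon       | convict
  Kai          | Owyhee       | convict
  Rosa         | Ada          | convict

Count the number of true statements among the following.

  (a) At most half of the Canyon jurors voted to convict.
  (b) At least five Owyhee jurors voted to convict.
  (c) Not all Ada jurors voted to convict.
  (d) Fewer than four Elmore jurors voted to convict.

(a) Canyon: |A| = 9, |A ∩ B| = 5; needs |A ∩ B| ≤ |A ∖ B| — false.
(b) Owyhee: |A| = 8, |A ∩ B| = 4; needs |A ∩ B| ≥ 5 — false.
(c) Ada: |A| = 8, |A ∩ B| = 8; needs A ⊄ B (|A ∖ B| ≥ 1) — false.
(d) Elmore: |A| = 5, |A ∩ B| = 3; needs |A ∩ B| < 4 — true.

1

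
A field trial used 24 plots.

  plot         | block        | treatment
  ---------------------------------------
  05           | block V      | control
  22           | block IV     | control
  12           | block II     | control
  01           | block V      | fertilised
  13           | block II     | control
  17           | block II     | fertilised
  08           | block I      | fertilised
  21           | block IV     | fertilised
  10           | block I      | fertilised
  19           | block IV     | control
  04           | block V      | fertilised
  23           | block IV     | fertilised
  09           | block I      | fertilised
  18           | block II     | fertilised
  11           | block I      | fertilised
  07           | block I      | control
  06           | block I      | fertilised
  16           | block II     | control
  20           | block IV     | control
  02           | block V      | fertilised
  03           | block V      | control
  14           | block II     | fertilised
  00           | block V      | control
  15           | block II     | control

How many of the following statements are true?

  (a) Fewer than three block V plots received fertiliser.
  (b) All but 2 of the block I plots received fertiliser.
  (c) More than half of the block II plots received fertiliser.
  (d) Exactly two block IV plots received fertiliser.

(a) block V: |A| = 6, |A ∩ B| = 3; needs |A ∩ B| < 3 — false.
(b) block I: |A| = 6, |A ∩ B| = 5; needs |A ∖ B| = 2 — false.
(c) block II: |A| = 7, |A ∩ B| = 3; needs |A ∩ B| > |A ∖ B| — false.
(d) block IV: |A| = 5, |A ∩ B| = 2; needs |A ∩ B| = 2 — true.

1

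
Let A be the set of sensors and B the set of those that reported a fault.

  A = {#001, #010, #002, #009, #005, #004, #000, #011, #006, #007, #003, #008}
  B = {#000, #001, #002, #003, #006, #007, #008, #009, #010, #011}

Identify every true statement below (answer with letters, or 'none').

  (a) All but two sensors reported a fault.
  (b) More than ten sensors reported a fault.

(a)

|A| = 12, |A ∩ B| = 10, |A ∖ B| = 2.
(a) |A ∖ B| = 2: holds.
(b) |A ∩ B| > 10: fails.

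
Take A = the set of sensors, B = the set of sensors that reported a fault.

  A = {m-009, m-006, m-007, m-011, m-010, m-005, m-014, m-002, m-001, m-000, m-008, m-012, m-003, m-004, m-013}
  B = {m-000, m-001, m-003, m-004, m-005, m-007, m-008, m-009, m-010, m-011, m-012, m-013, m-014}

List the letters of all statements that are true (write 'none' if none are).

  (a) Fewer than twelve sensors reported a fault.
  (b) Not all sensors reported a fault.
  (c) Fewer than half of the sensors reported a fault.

(b)

|A| = 15, |A ∩ B| = 13, |A ∖ B| = 2.
(a) |A ∩ B| < 12: fails.
(b) A ⊄ B (|A ∖ B| ≥ 1): holds.
(c) |A ∩ B| < |A ∖ B|: fails.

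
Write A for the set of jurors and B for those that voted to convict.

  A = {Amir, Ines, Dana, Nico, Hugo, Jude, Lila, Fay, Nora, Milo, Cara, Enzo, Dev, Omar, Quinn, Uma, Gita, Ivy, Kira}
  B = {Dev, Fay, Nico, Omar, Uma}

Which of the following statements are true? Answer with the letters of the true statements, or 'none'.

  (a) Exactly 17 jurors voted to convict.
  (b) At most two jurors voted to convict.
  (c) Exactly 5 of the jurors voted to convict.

|A| = 19, |A ∩ B| = 5, |A ∖ B| = 14.
(a) |A ∩ B| = 17: fails.
(b) |A ∩ B| ≤ 2: fails.
(c) |A ∩ B| = 5: holds.

(c)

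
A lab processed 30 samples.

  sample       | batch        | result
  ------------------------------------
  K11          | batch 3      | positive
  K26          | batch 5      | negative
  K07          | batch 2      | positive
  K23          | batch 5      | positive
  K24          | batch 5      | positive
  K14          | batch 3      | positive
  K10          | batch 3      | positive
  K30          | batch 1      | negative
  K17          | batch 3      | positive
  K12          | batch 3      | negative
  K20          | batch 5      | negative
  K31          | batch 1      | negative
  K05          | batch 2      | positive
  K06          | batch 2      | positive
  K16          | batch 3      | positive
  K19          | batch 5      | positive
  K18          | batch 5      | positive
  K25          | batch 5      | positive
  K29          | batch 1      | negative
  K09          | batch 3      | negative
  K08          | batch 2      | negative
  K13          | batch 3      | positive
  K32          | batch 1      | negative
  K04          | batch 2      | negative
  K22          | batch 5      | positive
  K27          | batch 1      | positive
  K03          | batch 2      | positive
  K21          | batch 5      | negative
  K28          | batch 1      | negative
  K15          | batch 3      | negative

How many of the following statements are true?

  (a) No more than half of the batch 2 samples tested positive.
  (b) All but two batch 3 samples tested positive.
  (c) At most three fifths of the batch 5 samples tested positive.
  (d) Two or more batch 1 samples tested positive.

0

(a) batch 2: |A| = 6, |A ∩ B| = 4; needs |A ∩ B| ≤ |A ∖ B| — false.
(b) batch 3: |A| = 9, |A ∩ B| = 6; needs |A ∖ B| = 2 — false.
(c) batch 5: |A| = 9, |A ∩ B| = 6; needs |A ∩ B| / |A| ≤ 3/5 — false.
(d) batch 1: |A| = 6, |A ∩ B| = 1; needs |A ∩ B| ≥ 2 — false.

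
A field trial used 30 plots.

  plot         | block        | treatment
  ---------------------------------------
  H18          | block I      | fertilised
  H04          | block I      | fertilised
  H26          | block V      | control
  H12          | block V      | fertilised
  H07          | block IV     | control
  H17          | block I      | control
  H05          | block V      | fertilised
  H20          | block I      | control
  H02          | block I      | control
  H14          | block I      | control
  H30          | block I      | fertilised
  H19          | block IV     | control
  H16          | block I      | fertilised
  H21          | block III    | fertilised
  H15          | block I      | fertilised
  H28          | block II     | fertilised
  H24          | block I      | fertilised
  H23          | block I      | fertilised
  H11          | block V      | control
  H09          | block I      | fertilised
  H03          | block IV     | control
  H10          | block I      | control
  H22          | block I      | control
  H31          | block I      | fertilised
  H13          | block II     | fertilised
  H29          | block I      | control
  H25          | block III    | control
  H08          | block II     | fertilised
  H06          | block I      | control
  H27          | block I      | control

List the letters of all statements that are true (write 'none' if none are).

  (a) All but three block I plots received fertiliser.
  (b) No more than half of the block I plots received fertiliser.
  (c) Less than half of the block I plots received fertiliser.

|A| = 18, |A ∩ B| = 9, |A ∖ B| = 9.
(a) |A ∖ B| = 3: fails.
(b) |A ∩ B| ≤ |A ∖ B|: holds.
(c) |A ∩ B| < |A ∖ B|: fails.

(b)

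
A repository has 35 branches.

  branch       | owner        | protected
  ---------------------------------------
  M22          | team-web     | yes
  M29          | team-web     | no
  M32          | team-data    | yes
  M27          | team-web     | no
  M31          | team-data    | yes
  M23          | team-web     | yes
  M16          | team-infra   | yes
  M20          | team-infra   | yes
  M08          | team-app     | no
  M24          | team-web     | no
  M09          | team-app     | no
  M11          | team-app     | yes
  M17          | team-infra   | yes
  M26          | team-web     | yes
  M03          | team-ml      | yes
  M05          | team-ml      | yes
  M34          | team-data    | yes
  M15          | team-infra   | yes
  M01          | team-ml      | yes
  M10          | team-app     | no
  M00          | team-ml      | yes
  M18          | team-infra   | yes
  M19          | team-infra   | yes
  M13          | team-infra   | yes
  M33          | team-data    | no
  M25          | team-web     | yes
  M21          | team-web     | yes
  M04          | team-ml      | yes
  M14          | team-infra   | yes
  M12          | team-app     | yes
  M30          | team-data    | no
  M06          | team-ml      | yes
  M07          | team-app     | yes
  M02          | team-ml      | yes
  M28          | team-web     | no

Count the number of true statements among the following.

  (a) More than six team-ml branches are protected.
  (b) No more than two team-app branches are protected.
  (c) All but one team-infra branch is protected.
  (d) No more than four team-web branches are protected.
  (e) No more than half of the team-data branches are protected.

1

(a) team-ml: |A| = 7, |A ∩ B| = 7; needs |A ∩ B| > 6 — true.
(b) team-app: |A| = 6, |A ∩ B| = 3; needs |A ∩ B| ≤ 2 — false.
(c) team-infra: |A| = 8, |A ∩ B| = 8; needs |A ∖ B| = 1 — false.
(d) team-web: |A| = 9, |A ∩ B| = 5; needs |A ∩ B| ≤ 4 — false.
(e) team-data: |A| = 5, |A ∩ B| = 3; needs |A ∩ B| ≤ |A ∖ B| — false.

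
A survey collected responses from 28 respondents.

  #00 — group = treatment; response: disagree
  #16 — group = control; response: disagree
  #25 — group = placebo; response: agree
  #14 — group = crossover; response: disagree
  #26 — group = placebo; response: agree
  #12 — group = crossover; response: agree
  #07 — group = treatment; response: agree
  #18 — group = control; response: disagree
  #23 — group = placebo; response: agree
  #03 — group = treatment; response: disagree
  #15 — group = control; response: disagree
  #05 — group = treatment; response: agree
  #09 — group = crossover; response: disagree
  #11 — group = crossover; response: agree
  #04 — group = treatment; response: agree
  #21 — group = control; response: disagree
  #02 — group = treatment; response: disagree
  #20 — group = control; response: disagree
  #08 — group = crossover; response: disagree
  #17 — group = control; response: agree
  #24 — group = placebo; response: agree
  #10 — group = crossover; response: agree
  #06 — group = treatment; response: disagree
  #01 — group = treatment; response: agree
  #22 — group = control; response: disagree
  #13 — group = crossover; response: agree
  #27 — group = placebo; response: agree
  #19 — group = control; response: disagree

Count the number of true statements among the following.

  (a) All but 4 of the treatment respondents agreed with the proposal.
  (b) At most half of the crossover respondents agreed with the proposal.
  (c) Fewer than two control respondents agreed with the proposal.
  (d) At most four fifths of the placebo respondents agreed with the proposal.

(a) treatment: |A| = 8, |A ∩ B| = 4; needs |A ∖ B| = 4 — true.
(b) crossover: |A| = 7, |A ∩ B| = 4; needs |A ∩ B| ≤ |A ∖ B| — false.
(c) control: |A| = 8, |A ∩ B| = 1; needs |A ∩ B| < 2 — true.
(d) placebo: |A| = 5, |A ∩ B| = 5; needs |A ∩ B| / |A| ≤ 4/5 — false.

2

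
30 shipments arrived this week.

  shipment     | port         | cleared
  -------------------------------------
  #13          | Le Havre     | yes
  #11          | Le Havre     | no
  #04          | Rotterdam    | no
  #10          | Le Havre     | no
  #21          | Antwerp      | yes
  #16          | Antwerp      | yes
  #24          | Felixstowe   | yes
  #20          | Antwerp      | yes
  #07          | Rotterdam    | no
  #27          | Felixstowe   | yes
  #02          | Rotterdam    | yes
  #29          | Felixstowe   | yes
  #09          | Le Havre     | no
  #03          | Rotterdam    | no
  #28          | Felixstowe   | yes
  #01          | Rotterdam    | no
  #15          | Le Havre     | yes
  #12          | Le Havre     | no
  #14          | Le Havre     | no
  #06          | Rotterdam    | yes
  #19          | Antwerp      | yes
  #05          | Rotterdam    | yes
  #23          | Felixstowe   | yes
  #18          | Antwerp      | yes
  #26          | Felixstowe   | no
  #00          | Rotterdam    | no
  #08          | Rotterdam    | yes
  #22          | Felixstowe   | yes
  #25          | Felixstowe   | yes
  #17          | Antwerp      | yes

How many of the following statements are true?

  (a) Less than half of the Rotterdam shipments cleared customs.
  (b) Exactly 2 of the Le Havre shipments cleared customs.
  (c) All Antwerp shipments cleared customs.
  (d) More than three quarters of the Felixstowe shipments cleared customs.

(a) Rotterdam: |A| = 9, |A ∩ B| = 4; needs |A ∩ B| < |A ∖ B| — true.
(b) Le Havre: |A| = 7, |A ∩ B| = 2; needs |A ∩ B| = 2 — true.
(c) Antwerp: |A| = 6, |A ∩ B| = 6; needs A ⊆ B, i.e. every element of A is in B (|A ∖ B| = 0) — true.
(d) Felixstowe: |A| = 8, |A ∩ B| = 7; needs |A ∩ B| / |A| > 3/4 — true.

4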